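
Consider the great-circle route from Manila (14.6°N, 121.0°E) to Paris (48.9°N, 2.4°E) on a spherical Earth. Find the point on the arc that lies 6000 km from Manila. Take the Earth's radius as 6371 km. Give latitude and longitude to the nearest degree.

≈ 52°N, 72°E

Convert each endpoint to a unit vector on the sphere (x = cos φ cos λ, y = cos φ sin λ, z = sin φ).
The central angle between the endpoints is δ = arccos(p₁·p₂) ≈ 1.686 rad (96.6°). The total great-circle distance is δ·R ≈ 1.686 × 6371 ≈ 10739 km, so the target fraction is f = 6000/10739 ≈ 0.559.
Interpolate at f ≈ 0.559 with slerp weights a = sin((1−f)δ)/sin δ ≈ 0.682, b = sin(fδ)/sin δ ≈ 0.814.
p = a·p₁ + b·p₂ ≈ (0.195, 0.588, 0.785); φ = arcsin(p_z) ≈ 51.74°, λ = atan2(p_y, p_x) ≈ 71.66°.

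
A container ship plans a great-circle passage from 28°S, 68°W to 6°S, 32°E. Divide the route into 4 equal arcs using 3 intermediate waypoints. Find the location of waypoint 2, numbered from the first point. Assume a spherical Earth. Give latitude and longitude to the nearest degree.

From cos δ = sin φ₁ sin φ₂ + cos φ₁ cos φ₂ cos Δλ, the central angle is δ ≈ 1.674 rad (95.9°).
Interpolate at f = 2/4 with slerp weights a = sin((1−f)δ)/sin δ ≈ 0.747, b = sin(fδ)/sin δ ≈ 0.747.
p = a·p₁ + b·p₂ ≈ (0.877, -0.218, -0.429); φ = arcsin(p_z) ≈ -25.38°, λ = atan2(p_y, p_x) ≈ -13.95°.

≈ 25°S, 14°W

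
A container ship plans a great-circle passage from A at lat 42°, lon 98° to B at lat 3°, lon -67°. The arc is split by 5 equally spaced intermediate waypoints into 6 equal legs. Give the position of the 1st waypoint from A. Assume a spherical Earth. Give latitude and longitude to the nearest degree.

≈ lat 62°, lon 82°

Convert each endpoint to a unit vector on the sphere (x = cos φ cos λ, y = cos φ sin λ, z = sin φ).
The central angle between the endpoints is δ = arccos(p₁·p₂) ≈ 2.321 rad (133.0°).
Interpolate at f = 1/6 with slerp weights a = sin((1−f)δ)/sin δ ≈ 1.278, b = sin(fδ)/sin δ ≈ 0.516.
p = a·p₁ + b·p₂ ≈ (0.069, 0.466, 0.882); φ = arcsin(p_z) ≈ 61.88°, λ = atan2(p_y, p_x) ≈ 81.57°.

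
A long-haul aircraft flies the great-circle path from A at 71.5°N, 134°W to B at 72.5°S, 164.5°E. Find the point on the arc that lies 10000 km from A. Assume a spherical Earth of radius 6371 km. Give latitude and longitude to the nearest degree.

Write both endpoints as unit vectors p₁, p₂ with components (cos φ cos λ, cos φ sin λ, sin φ).
The central angle between the endpoints is δ = arccos(p₁·p₂) ≈ 2.604 rad (149.2°). The total great-circle distance is δ·R ≈ 2.604 × 6371 ≈ 16590 km, so the target fraction is f = 10000/16590 ≈ 0.603.
Interpolate at f ≈ 0.603 with slerp weights a = sin((1−f)δ)/sin δ ≈ 1.678, b = sin(fδ)/sin δ ≈ 1.953.
p = a·p₁ + b·p₂ ≈ (-0.936, -0.226, -0.271); φ = arcsin(p_z) ≈ -15.70°, λ = atan2(p_y, p_x) ≈ -166.41°.

≈ 16°S, 166°W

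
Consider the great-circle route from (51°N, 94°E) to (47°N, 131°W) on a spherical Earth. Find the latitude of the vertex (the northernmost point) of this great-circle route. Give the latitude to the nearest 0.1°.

≈ 71.7°N

The great circle lies in the plane with unit normal n̂ = (p₁ × p₂)/|p₁ × p₂|.
Here n̂_z ≈ +0.315; the vertex latitude is φ_max = arccos|n̂_z| ≈ 71.7°.
Check via Clairaut: cos φ_max = |cos φ₁| · sin C = cos(51.0°)·sin(30.0°) ≈ 0.315, again giving ≈ 71.7°.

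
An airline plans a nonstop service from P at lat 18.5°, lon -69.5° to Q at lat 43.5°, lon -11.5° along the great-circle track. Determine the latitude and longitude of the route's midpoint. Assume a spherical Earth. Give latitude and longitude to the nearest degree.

Convert each endpoint to a unit vector on the sphere (x = cos φ cos λ, y = cos φ sin λ, z = sin φ).
The central angle between the endpoints is δ = arccos(p₁·p₂) ≈ 0.948 rad (54.3°).
Interpolate at f = 1/2 with slerp weights a = sin((1−f)δ)/sin δ ≈ 0.562, b = sin(fδ)/sin δ ≈ 0.562.
p = a·p₁ + b·p₂ ≈ (0.586, -0.581, 0.565); φ = arcsin(p_z) ≈ 34.42°, λ = atan2(p_y, p_x) ≈ -44.72°.

≈ lat 34°, lon -45°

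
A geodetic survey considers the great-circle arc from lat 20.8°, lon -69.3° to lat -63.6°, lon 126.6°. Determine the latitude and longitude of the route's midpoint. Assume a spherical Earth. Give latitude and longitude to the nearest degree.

From cos δ = sin φ₁ sin φ₂ + cos φ₁ cos φ₂ cos Δλ, the central angle is δ ≈ 2.371 rad (135.9°).
Interpolate at f = 1/2 with slerp weights a = sin((1−f)δ)/sin δ ≈ 1.331, b = sin(fδ)/sin δ ≈ 1.331.
p = a·p₁ + b·p₂ ≈ (0.087, -0.689, -0.720); φ = arcsin(p_z) ≈ -46.02°, λ = atan2(p_y, p_x) ≈ -82.80°.

≈ lat -46°, lon -83°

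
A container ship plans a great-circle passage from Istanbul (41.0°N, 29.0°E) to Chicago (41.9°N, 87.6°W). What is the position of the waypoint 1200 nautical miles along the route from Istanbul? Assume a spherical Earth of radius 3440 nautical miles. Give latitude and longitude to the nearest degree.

Write both endpoints as unit vectors p₁, p₂ with components (cos φ cos λ, cos φ sin λ, sin φ).
The central angle between the endpoints is δ = arccos(p₁·p₂) ≈ 1.383 rad (79.2°). The total great-circle distance is δ·R ≈ 1.383 × 3440 ≈ 4758 nmi, so the target fraction is f = 1200/4758 ≈ 0.252.
Interpolate at f ≈ 0.252 with slerp weights a = sin((1−f)δ)/sin δ ≈ 0.875, b = sin(fδ)/sin δ ≈ 0.348.
p = a·p₁ + b·p₂ ≈ (0.588, 0.061, 0.806); φ = arcsin(p_z) ≈ 53.74°, λ = atan2(p_y, p_x) ≈ 5.95°.

≈ 54°N, 6°E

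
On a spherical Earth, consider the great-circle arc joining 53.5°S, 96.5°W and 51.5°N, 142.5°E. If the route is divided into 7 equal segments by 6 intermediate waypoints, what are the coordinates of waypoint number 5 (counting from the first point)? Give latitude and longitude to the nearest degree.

≈ 24°N, 178°W

Convert each endpoint to a unit vector on the sphere (x = cos φ cos λ, y = cos φ sin λ, z = sin φ).
The central angle between the endpoints is δ = arccos(p₁·p₂) ≈ 2.532 rad (145.1°).
Interpolate at f = 5/7 with slerp weights a = sin((1−f)δ)/sin δ ≈ 1.156, b = sin(fδ)/sin δ ≈ 1.697.
p = a·p₁ + b·p₂ ≈ (-0.916, -0.040, 0.399); φ = arcsin(p_z) ≈ 23.52°, λ = atan2(p_y, p_x) ≈ -177.50°.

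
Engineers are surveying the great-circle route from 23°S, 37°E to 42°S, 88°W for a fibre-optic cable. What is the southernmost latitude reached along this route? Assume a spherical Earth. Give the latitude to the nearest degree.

≈ 56°S

The great circle lies in the plane with unit normal n̂ = (p₁ × p₂)/|p₁ × p₂|.
Here n̂_z ≈ -0.565; the vertex latitude is φ_max = arccos|n̂_z| ≈ 55.6°.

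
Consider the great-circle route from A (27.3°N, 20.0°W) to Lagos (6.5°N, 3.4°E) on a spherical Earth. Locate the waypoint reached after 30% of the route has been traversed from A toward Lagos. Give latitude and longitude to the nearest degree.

≈ (21°N, 12°W)

Convert each endpoint to a unit vector on the sphere (x = cos φ cos λ, y = cos φ sin λ, z = sin φ).
The central angle between the endpoints is δ = arccos(p₁·p₂) ≈ 0.531 rad (30.4°).
Interpolate at f = 0.30 with slerp weights a = sin((1−f)δ)/sin δ ≈ 0.717, b = sin(fδ)/sin δ ≈ 0.313.
p = a·p₁ + b·p₂ ≈ (0.910, -0.200, 0.364); φ = arcsin(p_z) ≈ 21.37°, λ = atan2(p_y, p_x) ≈ -12.37°.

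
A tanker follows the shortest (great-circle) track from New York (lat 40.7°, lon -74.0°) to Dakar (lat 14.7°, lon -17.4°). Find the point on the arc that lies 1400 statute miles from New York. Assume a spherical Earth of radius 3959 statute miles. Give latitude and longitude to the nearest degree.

≈ lat 34°, lon -50°

Write both endpoints as unit vectors p₁, p₂ with components (cos φ cos λ, cos φ sin λ, sin φ).
The central angle between the endpoints is δ = arccos(p₁·p₂) ≈ 0.965 rad (55.3°). The total great-circle distance is δ·R ≈ 0.965 × 3959 ≈ 3822 mi, so the target fraction is f = 1400/3822 ≈ 0.366.
Interpolate at f ≈ 0.366 with slerp weights a = sin((1−f)δ)/sin δ ≈ 0.698, b = sin(fδ)/sin δ ≈ 0.421.
p = a·p₁ + b·p₂ ≈ (0.535, -0.631, 0.562); φ = arcsin(p_z) ≈ 34.22°, λ = atan2(p_y, p_x) ≈ -49.71°.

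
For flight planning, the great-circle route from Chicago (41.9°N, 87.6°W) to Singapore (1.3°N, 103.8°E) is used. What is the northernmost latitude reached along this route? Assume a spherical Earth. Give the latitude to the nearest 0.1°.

The great circle lies in the plane with unit normal n̂ = (p₁ × p₂)/|p₁ × p₂|.
Here n̂_z ≈ -0.210; the vertex latitude is φ_max = arccos|n̂_z| ≈ 77.9°.
Check via Clairaut: cos φ_max = |cos φ₁| · sin C = cos(41.9°)·sin(16.4°) ≈ 0.210, again giving ≈ 77.9°.

≈ 77.9°N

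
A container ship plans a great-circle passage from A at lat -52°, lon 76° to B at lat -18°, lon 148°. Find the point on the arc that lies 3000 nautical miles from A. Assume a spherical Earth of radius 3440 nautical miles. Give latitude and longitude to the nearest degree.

From cos δ = sin φ₁ sin φ₂ + cos φ₁ cos φ₂ cos Δλ, the central angle is δ ≈ 1.132 rad (64.9°). The total great-circle distance is δ·R ≈ 1.132 × 3440 ≈ 3896 nmi, so the target fraction is f = 3000/3896 ≈ 0.770.
Interpolate at f ≈ 0.770 with slerp weights a = sin((1−f)δ)/sin δ ≈ 0.284, b = sin(fδ)/sin δ ≈ 0.846.
p = a·p₁ + b·p₂ ≈ (-0.640, 0.596, -0.485); φ = arcsin(p_z) ≈ -29.04°, λ = atan2(p_y, p_x) ≈ 137.02°.

≈ lat -29°, lon 137°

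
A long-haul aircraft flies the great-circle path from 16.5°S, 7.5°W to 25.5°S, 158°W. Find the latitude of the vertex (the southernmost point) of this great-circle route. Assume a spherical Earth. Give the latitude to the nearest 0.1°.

≈ 56.7°S

The great circle lies in the plane with unit normal n̂ = (p₁ × p₂)/|p₁ × p₂|.
Here n̂_z ≈ -0.549; the vertex latitude is φ_max = arccos|n̂_z| ≈ 56.7°.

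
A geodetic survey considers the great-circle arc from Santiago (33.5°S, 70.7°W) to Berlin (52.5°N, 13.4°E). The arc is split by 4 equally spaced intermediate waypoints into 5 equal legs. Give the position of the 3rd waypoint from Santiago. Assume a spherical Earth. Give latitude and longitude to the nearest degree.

≈ 22°N, 30°W

Write both endpoints as unit vectors p₁, p₂ with components (cos φ cos λ, cos φ sin λ, sin φ).
The central angle between the endpoints is δ = arccos(p₁·p₂) ≈ 1.967 rad (112.7°).
Interpolate at f = 3/5 with slerp weights a = sin((1−f)δ)/sin δ ≈ 0.767, b = sin(fδ)/sin δ ≈ 1.002.
p = a·p₁ + b·p₂ ≈ (0.805, -0.463, 0.372); φ = arcsin(p_z) ≈ 21.81°, λ = atan2(p_y, p_x) ≈ -29.88°.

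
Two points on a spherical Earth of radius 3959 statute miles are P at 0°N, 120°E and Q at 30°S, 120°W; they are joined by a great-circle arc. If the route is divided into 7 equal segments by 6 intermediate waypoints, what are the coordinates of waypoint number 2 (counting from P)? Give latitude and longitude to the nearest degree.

The haversine formula gives a central angle δ ≈ 2.019 rad (115.7°) between the endpoints.
Interpolate at f = 2/7 with slerp weights a = sin((1−f)δ)/sin δ ≈ 1.100, b = sin(fδ)/sin δ ≈ 0.605.
p = a·p₁ + b·p₂ ≈ (-0.812, 0.499, -0.302); φ = arcsin(p_z) ≈ -17.61°, λ = atan2(p_y, p_x) ≈ 148.43°.

≈ 18°S, 148°E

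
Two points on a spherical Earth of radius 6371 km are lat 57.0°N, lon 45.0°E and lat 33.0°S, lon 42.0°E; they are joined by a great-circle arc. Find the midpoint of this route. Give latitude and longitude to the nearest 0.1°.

Write both endpoints as unit vectors p₁, p₂ with components (cos φ cos λ, cos φ sin λ, sin φ).
The central angle between the endpoints is δ = arccos(p₁·p₂) ≈ 1.571 rad (90.0°).
Interpolate at f = 1/2 with slerp weights a = sin((1−f)δ)/sin δ ≈ 0.707, b = sin(fδ)/sin δ ≈ 0.707.
p = a·p₁ + b·p₂ ≈ (0.713, 0.669, 0.208); φ = arcsin(p_z) ≈ 12.00°, λ = atan2(p_y, p_x) ≈ 43.18°.

≈ lat 12.0°N, lon 43.2°E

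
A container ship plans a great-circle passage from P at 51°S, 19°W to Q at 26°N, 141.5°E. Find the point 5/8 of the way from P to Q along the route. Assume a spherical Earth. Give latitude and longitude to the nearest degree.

≈ 26°S, 118°E

From cos δ = sin φ₁ sin φ₂ + cos φ₁ cos φ₂ cos Δλ, the central angle is δ ≈ 2.634 rad (150.9°).
Interpolate at f = 5/8 with slerp weights a = sin((1−f)δ)/sin δ ≈ 1.717, b = sin(fδ)/sin δ ≈ 2.051.
p = a·p₁ + b·p₂ ≈ (-0.421, 0.796, -0.435); φ = arcsin(p_z) ≈ -25.80°, λ = atan2(p_y, p_x) ≈ 117.88°.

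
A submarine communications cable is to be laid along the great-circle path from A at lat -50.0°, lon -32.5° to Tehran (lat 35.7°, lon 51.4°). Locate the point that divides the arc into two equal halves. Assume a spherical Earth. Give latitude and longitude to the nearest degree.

≈ lat -10°, lon 15°

Convert each endpoint to a unit vector on the sphere (x = cos φ cos λ, y = cos φ sin λ, z = sin φ).
The central angle between the endpoints is δ = arccos(p₁·p₂) ≈ 1.973 rad (113.1°).
Interpolate at f = 1/2 with slerp weights a = sin((1−f)δ)/sin δ ≈ 0.907, b = sin(fδ)/sin δ ≈ 0.907.
p = a·p₁ + b·p₂ ≈ (0.951, 0.262, -0.165); φ = arcsin(p_z) ≈ -9.52°, λ = atan2(p_y, p_x) ≈ 15.42°.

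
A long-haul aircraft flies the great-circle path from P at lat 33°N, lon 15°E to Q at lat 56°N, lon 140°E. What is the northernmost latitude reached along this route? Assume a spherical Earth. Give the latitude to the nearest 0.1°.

The great circle lies in the plane with unit normal n̂ = (p₁ × p₂)/|p₁ × p₂|.
Here n̂_z ≈ +0.391; the vertex latitude is φ_max = arccos|n̂_z| ≈ 67.0°.

≈ 67.0°N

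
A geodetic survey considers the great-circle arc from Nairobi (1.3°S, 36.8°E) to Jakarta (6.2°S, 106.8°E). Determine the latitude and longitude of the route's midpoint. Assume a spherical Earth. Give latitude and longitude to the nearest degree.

Write both endpoints as unit vectors p₁, p₂ with components (cos φ cos λ, cos φ sin λ, sin φ).
The central angle between the endpoints is δ = arccos(p₁·p₂) ≈ 1.221 rad (70.0°).
Interpolate at f = 1/2 with slerp weights a = sin((1−f)δ)/sin δ ≈ 0.610, b = sin(fδ)/sin δ ≈ 0.610.
p = a·p₁ + b·p₂ ≈ (0.313, 0.946, -0.080); φ = arcsin(p_z) ≈ -4.57°, λ = atan2(p_y, p_x) ≈ 71.69°.

≈ 5°S, 72°E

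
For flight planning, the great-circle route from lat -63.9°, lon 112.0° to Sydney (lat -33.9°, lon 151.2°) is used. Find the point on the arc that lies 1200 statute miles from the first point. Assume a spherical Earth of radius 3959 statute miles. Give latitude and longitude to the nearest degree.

≈ lat -52°, lon 136°

Convert each endpoint to a unit vector on the sphere (x = cos φ cos λ, y = cos φ sin λ, z = sin φ).
The central angle between the endpoints is δ = arccos(p₁·p₂) ≈ 0.670 rad (38.4°). The total great-circle distance is δ·R ≈ 0.670 × 3959 ≈ 2652 mi, so the target fraction is f = 1200/2652 ≈ 0.452.
Interpolate at f ≈ 0.452 with slerp weights a = sin((1−f)δ)/sin δ ≈ 0.578, b = sin(fδ)/sin δ ≈ 0.481.
p = a·p₁ + b·p₂ ≈ (-0.445, 0.428, -0.787); φ = arcsin(p_z) ≈ -51.89°, λ = atan2(p_y, p_x) ≈ 136.12°.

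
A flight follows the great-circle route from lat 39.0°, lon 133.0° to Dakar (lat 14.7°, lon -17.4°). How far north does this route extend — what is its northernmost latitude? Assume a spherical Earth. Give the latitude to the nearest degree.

The great circle lies in the plane with unit normal n̂ = (p₁ × p₂)/|p₁ × p₂|.
Here n̂_z ≈ -0.427; the vertex latitude is φ_max = arccos|n̂_z| ≈ 64.7°.
Check via Clairaut: cos φ_max = |cos φ₁| · sin C = cos(39.0°)·sin(33.3°) ≈ 0.427, again giving ≈ 64.7°.

≈ 65°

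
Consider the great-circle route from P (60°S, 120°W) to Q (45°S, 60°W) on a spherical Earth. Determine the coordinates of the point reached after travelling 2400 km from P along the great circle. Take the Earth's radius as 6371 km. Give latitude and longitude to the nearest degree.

The haversine formula gives a central angle δ ≈ 0.661 rad (37.9°) between the endpoints. The total great-circle distance is δ·R ≈ 0.661 × 6371 ≈ 4214 km, so the target fraction is f = 2400/4214 ≈ 0.570.
Interpolate at f ≈ 0.570 with slerp weights a = sin((1−f)δ)/sin δ ≈ 0.457, b = sin(fδ)/sin δ ≈ 0.599.
p = a·p₁ + b·p₂ ≈ (0.097, -0.565, -0.819); φ = arcsin(p_z) ≈ -55.03°, λ = atan2(p_y, p_x) ≈ -80.21°.

≈ (55°S, 80°W)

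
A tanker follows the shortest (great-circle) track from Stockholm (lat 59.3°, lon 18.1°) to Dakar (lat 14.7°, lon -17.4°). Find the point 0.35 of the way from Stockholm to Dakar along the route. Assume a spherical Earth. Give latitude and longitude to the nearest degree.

Convert each endpoint to a unit vector on the sphere (x = cos φ cos λ, y = cos φ sin λ, z = sin φ).
The central angle between the endpoints is δ = arccos(p₁·p₂) ≈ 0.902 rad (51.7°).
Interpolate at f = 0.35 with slerp weights a = sin((1−f)δ)/sin δ ≈ 0.705, b = sin(fδ)/sin δ ≈ 0.396.
p = a·p₁ + b·p₂ ≈ (0.707, -0.003, 0.707); φ = arcsin(p_z) ≈ 44.97°, λ = atan2(p_y, p_x) ≈ -0.21°.

≈ lat 45°, lon 0°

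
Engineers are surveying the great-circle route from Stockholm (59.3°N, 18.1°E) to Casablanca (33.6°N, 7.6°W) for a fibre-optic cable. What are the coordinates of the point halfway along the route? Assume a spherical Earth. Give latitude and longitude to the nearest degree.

Write both endpoints as unit vectors p₁, p₂ with components (cos φ cos λ, cos φ sin λ, sin φ).
The central angle between the endpoints is δ = arccos(p₁·p₂) ≈ 0.537 rad (30.8°).
Interpolate at f = 1/2 with slerp weights a = sin((1−f)δ)/sin δ ≈ 0.519, b = sin(fδ)/sin δ ≈ 0.519.
p = a·p₁ + b·p₂ ≈ (0.680, 0.025, 0.733); φ = arcsin(p_z) ≈ 47.13°, λ = atan2(p_y, p_x) ≈ 2.12°.

≈ 47°N, 2°E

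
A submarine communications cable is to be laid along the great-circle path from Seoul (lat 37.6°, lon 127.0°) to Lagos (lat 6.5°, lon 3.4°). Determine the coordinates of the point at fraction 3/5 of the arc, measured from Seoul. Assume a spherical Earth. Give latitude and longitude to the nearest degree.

≈ lat 35°, lon 41°

Convert each endpoint to a unit vector on the sphere (x = cos φ cos λ, y = cos φ sin λ, z = sin φ).
The central angle between the endpoints is δ = arccos(p₁·p₂) ≈ 1.946 rad (111.5°).
Interpolate at f = 3/5 with slerp weights a = sin((1−f)δ)/sin δ ≈ 0.755, b = sin(fδ)/sin δ ≈ 0.989.
p = a·p₁ + b·p₂ ≈ (0.621, 0.536, 0.572); φ = arcsin(p_z) ≈ 34.92°, λ = atan2(p_y, p_x) ≈ 40.80°.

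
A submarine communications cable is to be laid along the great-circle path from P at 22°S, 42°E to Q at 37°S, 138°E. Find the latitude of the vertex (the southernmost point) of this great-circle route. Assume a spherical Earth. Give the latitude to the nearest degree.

The great circle lies in the plane with unit normal n̂ = (p₁ × p₂)/|p₁ × p₂|.
Here n̂_z ≈ +0.745; the vertex latitude is φ_max = arccos|n̂_z| ≈ 41.9°.
Check via Clairaut: cos φ_max = |cos φ₁| · sin C = cos(22.0°)·sin(126.6°) ≈ 0.745, again giving ≈ 41.9°.

≈ 42°S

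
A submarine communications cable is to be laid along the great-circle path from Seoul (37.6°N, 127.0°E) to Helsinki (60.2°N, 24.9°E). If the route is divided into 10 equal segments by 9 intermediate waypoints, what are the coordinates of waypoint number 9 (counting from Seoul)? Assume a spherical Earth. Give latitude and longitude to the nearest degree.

≈ 63°N, 37°E

From cos δ = sin φ₁ sin φ₂ + cos φ₁ cos φ₂ cos Δλ, the central angle is δ ≈ 1.107 rad (63.5°).
Interpolate at f = 9/10 with slerp weights a = sin((1−f)δ)/sin δ ≈ 0.124, b = sin(fδ)/sin δ ≈ 0.939.
p = a·p₁ + b·p₂ ≈ (0.364, 0.275, 0.890); φ = arcsin(p_z) ≈ 62.86°, λ = atan2(p_y, p_x) ≈ 37.01°.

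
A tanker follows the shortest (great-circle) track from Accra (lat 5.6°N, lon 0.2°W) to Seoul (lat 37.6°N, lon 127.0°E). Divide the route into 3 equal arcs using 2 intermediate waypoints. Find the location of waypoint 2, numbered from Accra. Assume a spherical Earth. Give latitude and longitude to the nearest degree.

≈ lat 46°N, lon 76°E

From cos δ = sin φ₁ sin φ₂ + cos φ₁ cos φ₂ cos Δλ, the central angle is δ ≈ 2.001 rad (114.7°).
Interpolate at f = 2/3 with slerp weights a = sin((1−f)δ)/sin δ ≈ 0.681, b = sin(fδ)/sin δ ≈ 1.070.
p = a·p₁ + b·p₂ ≈ (0.167, 0.674, 0.719); φ = arcsin(p_z) ≈ 45.98°, λ = atan2(p_y, p_x) ≈ 76.06°.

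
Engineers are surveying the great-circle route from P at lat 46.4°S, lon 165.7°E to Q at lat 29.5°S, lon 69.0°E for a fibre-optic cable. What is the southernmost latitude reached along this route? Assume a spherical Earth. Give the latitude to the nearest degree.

≈ 52°S

The great circle lies in the plane with unit normal n̂ = (p₁ × p₂)/|p₁ × p₂|.
Here n̂_z ≈ -0.622; the vertex latitude is φ_max = arccos|n̂_z| ≈ 51.5°.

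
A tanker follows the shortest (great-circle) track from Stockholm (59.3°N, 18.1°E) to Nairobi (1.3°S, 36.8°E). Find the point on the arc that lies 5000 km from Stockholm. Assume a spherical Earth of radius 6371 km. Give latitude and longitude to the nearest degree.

Convert each endpoint to a unit vector on the sphere (x = cos φ cos λ, y = cos φ sin λ, z = sin φ).
The central angle between the endpoints is δ = arccos(p₁·p₂) ≈ 1.088 rad (62.4°). The total great-circle distance is δ·R ≈ 1.088 × 6371 ≈ 6934 km, so the target fraction is f = 5000/6934 ≈ 0.721.
Interpolate at f ≈ 0.721 with slerp weights a = sin((1−f)δ)/sin δ ≈ 0.337, b = sin(fδ)/sin δ ≈ 0.798.
p = a·p₁ + b·p₂ ≈ (0.802, 0.531, 0.272); φ = arcsin(p_z) ≈ 15.78°, λ = atan2(p_y, p_x) ≈ 33.51°.

≈ 16°N, 34°E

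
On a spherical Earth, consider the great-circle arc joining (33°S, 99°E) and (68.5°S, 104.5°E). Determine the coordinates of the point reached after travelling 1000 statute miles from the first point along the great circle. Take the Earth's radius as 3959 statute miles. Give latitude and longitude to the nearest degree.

The haversine formula gives a central angle δ ≈ 0.622 rad (35.6°) between the endpoints. The total great-circle distance is δ·R ≈ 0.622 × 3959 ≈ 2463 mi, so the target fraction is f = 1000/2463 ≈ 0.406.
Interpolate at f ≈ 0.406 with slerp weights a = sin((1−f)δ)/sin δ ≈ 0.620, b = sin(fδ)/sin δ ≈ 0.429.
p = a·p₁ + b·p₂ ≈ (-0.121, 0.666, -0.737); φ = arcsin(p_z) ≈ -47.44°, λ = atan2(p_y, p_x) ≈ 100.28°.

≈ (47°S, 100°E)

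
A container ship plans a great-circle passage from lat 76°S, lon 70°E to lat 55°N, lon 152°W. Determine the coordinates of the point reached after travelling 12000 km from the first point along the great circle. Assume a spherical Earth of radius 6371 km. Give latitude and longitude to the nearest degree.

≈ lat 11°N, lon 168°W

Write both endpoints as unit vectors p₁, p₂ with components (cos φ cos λ, cos φ sin λ, sin φ).
The central angle between the endpoints is δ = arccos(p₁·p₂) ≈ 2.686 rad (153.9°). The total great-circle distance is δ·R ≈ 2.686 × 6371 ≈ 17112 km, so the target fraction is f = 12000/17112 ≈ 0.701.
Interpolate at f ≈ 0.701 with slerp weights a = sin((1−f)δ)/sin δ ≈ 1.634, b = sin(fδ)/sin δ ≈ 2.162.
p = a·p₁ + b·p₂ ≈ (-0.960, -0.211, 0.186); φ = arcsin(p_z) ≈ 10.71°, λ = atan2(p_y, p_x) ≈ -167.61°.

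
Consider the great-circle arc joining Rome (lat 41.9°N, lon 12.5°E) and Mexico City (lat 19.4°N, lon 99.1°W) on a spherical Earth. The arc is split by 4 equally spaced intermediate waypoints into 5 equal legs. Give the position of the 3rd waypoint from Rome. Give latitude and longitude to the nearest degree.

Convert each endpoint to a unit vector on the sphere (x = cos φ cos λ, y = cos φ sin λ, z = sin φ).
The central angle between the endpoints is δ = arccos(p₁·p₂) ≈ 1.607 rad (92.1°).
Interpolate at f = 3/5 with slerp weights a = sin((1−f)δ)/sin δ ≈ 0.600, b = sin(fδ)/sin δ ≈ 0.822.
p = a·p₁ + b·p₂ ≈ (0.313, -0.669, 0.674); φ = arcsin(p_z) ≈ 42.36°, λ = atan2(p_y, p_x) ≈ -64.91°.

≈ lat 42°N, lon 65°W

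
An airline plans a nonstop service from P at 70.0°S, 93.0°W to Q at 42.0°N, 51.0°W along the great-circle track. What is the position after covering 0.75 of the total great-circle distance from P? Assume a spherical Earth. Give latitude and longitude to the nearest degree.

≈ 14°N, 58°W

From cos δ = sin φ₁ sin φ₂ + cos φ₁ cos φ₂ cos Δλ, the central angle is δ ≈ 2.026 rad (116.1°).
Interpolate at f = 0.75 with slerp weights a = sin((1−f)δ)/sin δ ≈ 0.540, b = sin(fδ)/sin δ ≈ 1.112.
p = a·p₁ + b·p₂ ≈ (0.510, -0.827, 0.236); φ = arcsin(p_z) ≈ 13.68°, λ = atan2(p_y, p_x) ≈ -58.31°.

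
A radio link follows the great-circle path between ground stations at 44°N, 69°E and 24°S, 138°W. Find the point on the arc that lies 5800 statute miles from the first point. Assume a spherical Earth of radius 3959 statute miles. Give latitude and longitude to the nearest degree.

≈ 28°N, 179°E

Write both endpoints as unit vectors p₁, p₂ with components (cos φ cos λ, cos φ sin λ, sin φ).
The central angle between the endpoints is δ = arccos(p₁·p₂) ≈ 2.622 rad (150.2°). The total great-circle distance is δ·R ≈ 2.622 × 3959 ≈ 10381 mi, so the target fraction is f = 5800/10381 ≈ 0.559.
Interpolate at f ≈ 0.559 with slerp weights a = sin((1−f)δ)/sin δ ≈ 1.844, b = sin(fδ)/sin δ ≈ 2.003.
p = a·p₁ + b·p₂ ≈ (-0.884, 0.014, 0.466); φ = arcsin(p_z) ≈ 27.81°, λ = atan2(p_y, p_x) ≈ 179.08°.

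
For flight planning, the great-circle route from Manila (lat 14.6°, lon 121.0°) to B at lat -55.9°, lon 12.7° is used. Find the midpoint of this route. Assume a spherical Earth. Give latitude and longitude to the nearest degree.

≈ lat -31°, lon 87°

Convert each endpoint to a unit vector on the sphere (x = cos φ cos λ, y = cos φ sin λ, z = sin φ).
The central angle between the endpoints is δ = arccos(p₁·p₂) ≈ 1.960 rad (112.3°).
Interpolate at f = 1/2 with slerp weights a = sin((1−f)δ)/sin δ ≈ 0.897, b = sin(fδ)/sin δ ≈ 0.897.
p = a·p₁ + b·p₂ ≈ (0.044, 0.855, -0.517); φ = arcsin(p_z) ≈ -31.12°, λ = atan2(p_y, p_x) ≈ 87.08°.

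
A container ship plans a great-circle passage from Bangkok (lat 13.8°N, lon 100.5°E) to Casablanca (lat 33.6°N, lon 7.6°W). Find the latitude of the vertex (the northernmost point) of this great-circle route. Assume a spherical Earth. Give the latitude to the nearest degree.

≈ 39°N

The great circle lies in the plane with unit normal n̂ = (p₁ × p₂)/|p₁ × p₂|.
Here n̂_z ≈ -0.774; the vertex latitude is φ_max = arccos|n̂_z| ≈ 39.3°.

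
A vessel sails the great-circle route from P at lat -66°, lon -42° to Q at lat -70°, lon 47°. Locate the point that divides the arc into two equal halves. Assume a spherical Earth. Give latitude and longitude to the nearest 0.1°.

≈ lat -73.9°, lon -2.4°

Write both endpoints as unit vectors p₁, p₂ with components (cos φ cos λ, cos φ sin λ, sin φ).
The central angle between the endpoints is δ = arccos(p₁·p₂) ≈ 0.534 rad (30.6°).
Interpolate at f = 1/2 with slerp weights a = sin((1−f)δ)/sin δ ≈ 0.518, b = sin(fδ)/sin δ ≈ 0.518.
p = a·p₁ + b·p₂ ≈ (0.278, -0.011, -0.961); φ = arcsin(p_z) ≈ -73.87°, λ = atan2(p_y, p_x) ≈ -2.35°.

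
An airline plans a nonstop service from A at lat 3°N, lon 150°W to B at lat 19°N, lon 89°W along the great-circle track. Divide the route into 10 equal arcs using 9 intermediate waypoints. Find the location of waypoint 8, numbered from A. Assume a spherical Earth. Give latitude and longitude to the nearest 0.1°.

The haversine formula gives a central angle δ ≈ 1.076 rad (61.7°) between the endpoints.
Interpolate at f = 8/10 with slerp weights a = sin((1−f)δ)/sin δ ≈ 0.243, b = sin(fδ)/sin δ ≈ 0.862.
p = a·p₁ + b·p₂ ≈ (-0.196, -0.936, 0.293); φ = arcsin(p_z) ≈ 17.05°, λ = atan2(p_y, p_x) ≈ -101.81°.

≈ lat 17.1°N, lon 101.8°W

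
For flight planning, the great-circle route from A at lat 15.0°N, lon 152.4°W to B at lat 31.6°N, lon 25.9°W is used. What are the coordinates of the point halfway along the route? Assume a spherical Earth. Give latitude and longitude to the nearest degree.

≈ lat 44°N, lon 96°W

From cos δ = sin φ₁ sin φ₂ + cos φ₁ cos φ₂ cos Δλ, the central angle is δ ≈ 1.932 rad (110.7°).
Interpolate at f = 1/2 with slerp weights a = sin((1−f)δ)/sin δ ≈ 0.880, b = sin(fδ)/sin δ ≈ 0.880.
p = a·p₁ + b·p₂ ≈ (-0.079, -0.721, 0.689); φ = arcsin(p_z) ≈ 43.52°, λ = atan2(p_y, p_x) ≈ -96.26°.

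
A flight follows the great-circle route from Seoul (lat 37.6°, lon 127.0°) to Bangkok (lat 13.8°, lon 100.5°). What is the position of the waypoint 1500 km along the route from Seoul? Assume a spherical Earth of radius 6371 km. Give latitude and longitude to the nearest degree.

Write both endpoints as unit vectors p₁, p₂ with components (cos φ cos λ, cos φ sin λ, sin φ).
The central angle between the endpoints is δ = arccos(p₁·p₂) ≈ 0.584 rad (33.5°). The total great-circle distance is δ·R ≈ 0.584 × 6371 ≈ 3722 km, so the target fraction is f = 1500/3722 ≈ 0.403.
Interpolate at f ≈ 0.403 with slerp weights a = sin((1−f)δ)/sin δ ≈ 0.620, b = sin(fδ)/sin δ ≈ 0.423.
p = a·p₁ + b·p₂ ≈ (-0.370, 0.796, 0.479); φ = arcsin(p_z) ≈ 28.62°, λ = atan2(p_y, p_x) ≈ 114.95°.

≈ lat 29°, lon 115°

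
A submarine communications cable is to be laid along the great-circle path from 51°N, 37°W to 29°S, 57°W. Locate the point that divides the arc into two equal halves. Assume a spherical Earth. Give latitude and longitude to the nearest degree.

From cos δ = sin φ₁ sin φ₂ + cos φ₁ cos φ₂ cos Δλ, the central angle is δ ≈ 1.430 rad (81.9°).
Interpolate at f = 1/2 with slerp weights a = sin((1−f)δ)/sin δ ≈ 0.662, b = sin(fδ)/sin δ ≈ 0.662.
p = a·p₁ + b·p₂ ≈ (0.648, -0.736, 0.194); φ = arcsin(p_z) ≈ 11.16°, λ = atan2(p_y, p_x) ≈ -48.65°.

≈ 11°N, 49°W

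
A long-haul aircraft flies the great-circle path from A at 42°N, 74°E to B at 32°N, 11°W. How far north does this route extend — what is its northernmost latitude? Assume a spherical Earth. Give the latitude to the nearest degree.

The great circle lies in the plane with unit normal n̂ = (p₁ × p₂)/|p₁ × p₂|.
Here n̂_z ≈ -0.688; the vertex latitude is φ_max = arccos|n̂_z| ≈ 46.5°.

≈ 47°N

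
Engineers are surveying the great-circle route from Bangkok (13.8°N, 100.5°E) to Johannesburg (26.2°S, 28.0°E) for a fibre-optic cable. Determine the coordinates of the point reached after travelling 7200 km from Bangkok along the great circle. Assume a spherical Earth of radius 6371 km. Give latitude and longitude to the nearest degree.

≈ 20°S, 44°E

Write both endpoints as unit vectors p₁, p₂ with components (cos φ cos λ, cos φ sin λ, sin φ).
The central angle between the endpoints is δ = arccos(p₁·p₂) ≈ 1.413 rad (81.0°). The total great-circle distance is δ·R ≈ 1.413 × 6371 ≈ 9005 km, so the target fraction is f = 7200/9005 ≈ 0.800.
Interpolate at f ≈ 0.800 with slerp weights a = sin((1−f)δ)/sin δ ≈ 0.283, b = sin(fδ)/sin δ ≈ 0.916.
p = a·p₁ + b·p₂ ≈ (0.675, 0.656, -0.337); φ = arcsin(p_z) ≈ -19.68°, λ = atan2(p_y, p_x) ≈ 44.17°.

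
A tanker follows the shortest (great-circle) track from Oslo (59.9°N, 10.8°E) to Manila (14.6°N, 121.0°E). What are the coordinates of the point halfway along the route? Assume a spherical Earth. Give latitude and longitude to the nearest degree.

≈ 50°N, 90°E

Write both endpoints as unit vectors p₁, p₂ with components (cos φ cos λ, cos φ sin λ, sin φ).
The central angle between the endpoints is δ = arccos(p₁·p₂) ≈ 1.520 rad (87.1°).
Interpolate at f = 1/2 with slerp weights a = sin((1−f)δ)/sin δ ≈ 0.690, b = sin(fδ)/sin δ ≈ 0.690.
p = a·p₁ + b·p₂ ≈ (-0.004, 0.637, 0.771); φ = arcsin(p_z) ≈ 50.42°, λ = atan2(p_y, p_x) ≈ 90.36°.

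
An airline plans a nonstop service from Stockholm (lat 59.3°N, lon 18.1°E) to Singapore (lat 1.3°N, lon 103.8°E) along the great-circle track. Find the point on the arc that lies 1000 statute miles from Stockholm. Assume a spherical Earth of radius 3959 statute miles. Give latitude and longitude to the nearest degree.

The haversine formula gives a central angle δ ≈ 1.513 rad (86.7°) between the endpoints. The total great-circle distance is δ·R ≈ 1.513 × 3959 ≈ 5990 mi, so the target fraction is f = 1000/5990 ≈ 0.167.
Interpolate at f ≈ 0.167 with slerp weights a = sin((1−f)δ)/sin δ ≈ 0.954, b = sin(fδ)/sin δ ≈ 0.250.
p = a·p₁ + b·p₂ ≈ (0.403, 0.394, 0.826); φ = arcsin(p_z) ≈ 55.67°, λ = atan2(p_y, p_x) ≈ 44.37°.

≈ lat 56°N, lon 44°E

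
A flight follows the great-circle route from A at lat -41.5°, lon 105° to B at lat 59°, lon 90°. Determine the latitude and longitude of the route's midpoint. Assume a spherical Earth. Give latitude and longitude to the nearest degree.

≈ lat 9°, lon 99°

From cos δ = sin φ₁ sin φ₂ + cos φ₁ cos φ₂ cos Δλ, the central angle is δ ≈ 1.767 rad (101.3°).
Interpolate at f = 1/2 with slerp weights a = sin((1−f)δ)/sin δ ≈ 0.788, b = sin(fδ)/sin δ ≈ 0.788.
p = a·p₁ + b·p₂ ≈ (-0.153, 0.976, 0.153); φ = arcsin(p_z) ≈ 8.82°, λ = atan2(p_y, p_x) ≈ 98.90°.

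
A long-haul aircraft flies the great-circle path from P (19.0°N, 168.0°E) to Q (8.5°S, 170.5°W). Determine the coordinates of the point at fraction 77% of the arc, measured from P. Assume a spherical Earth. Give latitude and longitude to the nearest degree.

Convert each endpoint to a unit vector on the sphere (x = cos φ cos λ, y = cos φ sin λ, z = sin φ).
The central angle between the endpoints is δ = arccos(p₁·p₂) ≈ 0.606 rad (34.7°).
Interpolate at f = 0.77 with slerp weights a = sin((1−f)δ)/sin δ ≈ 0.244, b = sin(fδ)/sin δ ≈ 0.790.
p = a·p₁ + b·p₂ ≈ (-0.996, -0.081, -0.037); φ = arcsin(p_z) ≈ -2.14°, λ = atan2(p_y, p_x) ≈ -175.35°.

≈ (2°S, 175°W)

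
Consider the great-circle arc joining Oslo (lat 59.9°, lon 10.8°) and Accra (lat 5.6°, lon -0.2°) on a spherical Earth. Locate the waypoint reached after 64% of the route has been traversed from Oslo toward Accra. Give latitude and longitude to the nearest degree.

≈ lat 25°, lon 2°

Write both endpoints as unit vectors p₁, p₂ with components (cos φ cos λ, cos φ sin λ, sin φ).
The central angle between the endpoints is δ = arccos(p₁·p₂) ≈ 0.959 rad (54.9°).
Interpolate at f = 0.64 with slerp weights a = sin((1−f)δ)/sin δ ≈ 0.413, b = sin(fδ)/sin δ ≈ 0.704.
p = a·p₁ + b·p₂ ≈ (0.904, 0.036, 0.426); φ = arcsin(p_z) ≈ 25.23°, λ = atan2(p_y, p_x) ≈ 2.31°.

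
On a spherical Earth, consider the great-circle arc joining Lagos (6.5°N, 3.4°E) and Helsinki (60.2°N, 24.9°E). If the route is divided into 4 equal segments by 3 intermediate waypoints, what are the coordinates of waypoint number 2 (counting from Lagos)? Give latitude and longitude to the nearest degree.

From cos δ = sin φ₁ sin φ₂ + cos φ₁ cos φ₂ cos Δλ, the central angle is δ ≈ 0.979 rad (56.1°).
Interpolate at f = 2/4 with slerp weights a = sin((1−f)δ)/sin δ ≈ 0.567, b = sin(fδ)/sin δ ≈ 0.567.
p = a·p₁ + b·p₂ ≈ (0.817, 0.152, 0.556); φ = arcsin(p_z) ≈ 33.76°, λ = atan2(p_y, p_x) ≈ 10.53°.

≈ 34°N, 11°E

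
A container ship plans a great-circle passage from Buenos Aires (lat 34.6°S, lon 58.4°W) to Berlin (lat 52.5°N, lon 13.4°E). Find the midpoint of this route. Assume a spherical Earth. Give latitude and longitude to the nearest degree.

≈ lat 11°N, lon 29°W

Write both endpoints as unit vectors p₁, p₂ with components (cos φ cos λ, cos φ sin λ, sin φ).
The central angle between the endpoints is δ = arccos(p₁·p₂) ≈ 1.869 rad (107.1°).
Interpolate at f = 1/2 with slerp weights a = sin((1−f)δ)/sin δ ≈ 0.842, b = sin(fδ)/sin δ ≈ 0.842.
p = a·p₁ + b·p₂ ≈ (0.861, -0.471, 0.190); φ = arcsin(p_z) ≈ 10.94°, λ = atan2(p_y, p_x) ≈ -28.69°.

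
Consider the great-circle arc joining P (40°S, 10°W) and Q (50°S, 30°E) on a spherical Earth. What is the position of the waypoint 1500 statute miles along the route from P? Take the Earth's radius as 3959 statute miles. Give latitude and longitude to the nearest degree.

≈ (49°S, 18°E)

Convert each endpoint to a unit vector on the sphere (x = cos φ cos λ, y = cos φ sin λ, z = sin φ).
The central angle between the endpoints is δ = arccos(p₁·p₂) ≈ 0.516 rad (29.6°). The total great-circle distance is δ·R ≈ 0.516 × 3959 ≈ 2044 mi, so the target fraction is f = 1500/2044 ≈ 0.734.
Interpolate at f ≈ 0.734 with slerp weights a = sin((1−f)δ)/sin δ ≈ 0.278, b = sin(fδ)/sin δ ≈ 0.749.
p = a·p₁ + b·p₂ ≈ (0.626, 0.204, -0.752); φ = arcsin(p_z) ≈ -48.79°, λ = atan2(p_y, p_x) ≈ 18.02°.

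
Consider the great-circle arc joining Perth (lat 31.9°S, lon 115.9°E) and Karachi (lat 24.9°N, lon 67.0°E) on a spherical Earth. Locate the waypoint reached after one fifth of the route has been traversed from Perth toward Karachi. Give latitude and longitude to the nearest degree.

The haversine formula gives a central angle δ ≈ 1.283 rad (73.5°) between the endpoints.
Interpolate at f = 1/5 with slerp weights a = sin((1−f)δ)/sin δ ≈ 0.892, b = sin(fδ)/sin δ ≈ 0.265.
p = a·p₁ + b·p₂ ≈ (-0.237, 0.902, -0.360); φ = arcsin(p_z) ≈ -21.10°, λ = atan2(p_y, p_x) ≈ 104.72°.

≈ lat 21°S, lon 105°E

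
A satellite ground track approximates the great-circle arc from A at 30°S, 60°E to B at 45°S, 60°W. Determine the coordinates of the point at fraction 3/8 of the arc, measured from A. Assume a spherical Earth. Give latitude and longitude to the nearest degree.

≈ 52°S, 27°E

From cos δ = sin φ₁ sin φ₂ + cos φ₁ cos φ₂ cos Δλ, the central angle is δ ≈ 1.523 rad (87.3°).
Interpolate at f = 3/8 with slerp weights a = sin((1−f)δ)/sin δ ≈ 0.816, b = sin(fδ)/sin δ ≈ 0.541.
p = a·p₁ + b·p₂ ≈ (0.545, 0.280, -0.791); φ = arcsin(p_z) ≈ -52.24°, λ = atan2(p_y, p_x) ≈ 27.23°.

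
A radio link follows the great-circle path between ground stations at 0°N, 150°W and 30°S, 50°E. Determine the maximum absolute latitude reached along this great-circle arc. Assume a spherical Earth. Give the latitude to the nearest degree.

≈ 59°S

The great circle lies in the plane with unit normal n̂ = (p₁ × p₂)/|p₁ × p₂|.
Here n̂_z ≈ -0.510; the vertex latitude is φ_max = arccos|n̂_z| ≈ 59.4°.
Check via Clairaut: cos φ_max = |cos φ₁| · sin C = cos(0.0°)·sin(149.4°) ≈ 0.510, again giving ≈ 59.4°.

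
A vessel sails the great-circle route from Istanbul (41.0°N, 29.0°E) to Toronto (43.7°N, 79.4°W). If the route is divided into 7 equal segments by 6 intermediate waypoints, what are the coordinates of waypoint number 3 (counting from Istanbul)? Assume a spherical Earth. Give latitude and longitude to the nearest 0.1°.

≈ 56.6°N, 13.9°W

From cos δ = sin φ₁ sin φ₂ + cos φ₁ cos φ₂ cos Δλ, the central angle is δ ≈ 1.286 rad (73.7°).
Interpolate at f = 3/7 with slerp weights a = sin((1−f)δ)/sin δ ≈ 0.699, b = sin(fδ)/sin δ ≈ 0.546.
p = a·p₁ + b·p₂ ≈ (0.534, -0.132, 0.835); φ = arcsin(p_z) ≈ 56.65°, λ = atan2(p_y, p_x) ≈ -13.90°.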